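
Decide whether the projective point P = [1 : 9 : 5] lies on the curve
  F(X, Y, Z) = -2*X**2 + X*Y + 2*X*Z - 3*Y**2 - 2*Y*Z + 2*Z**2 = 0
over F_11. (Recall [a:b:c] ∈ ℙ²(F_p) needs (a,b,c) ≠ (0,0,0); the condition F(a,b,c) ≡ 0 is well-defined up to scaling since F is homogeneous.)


F(1,9,5) ≡ 9 (mod 11); P is NOT on the curve.

Evaluate F(1, 9, 5) term-by-term (mod 11).
  -2*X**2 ↦ -2·1·1·1 = -2
  X*Y ↦ 1·1·9·1 = 9
  2*X*Z ↦ 2·1·1·5 = 10
  -3*Y**2 ↦ -3·1·81·1 = -243
  -2*Y*Z ↦ -2·1·9·5 = -90
  2*Z**2 ↦ 2·1·1·25 = 50
Sum: F(1, 9, 5) = (-2) + (9) + (10) + (-243) + (-90) + (50) = -266.
Reducing mod 11: -266 ≡ 9 (mod 11).
Since F(a, b, c) ≡ 9 ≠ 0 (mod 11), P does NOT lie on the curve.


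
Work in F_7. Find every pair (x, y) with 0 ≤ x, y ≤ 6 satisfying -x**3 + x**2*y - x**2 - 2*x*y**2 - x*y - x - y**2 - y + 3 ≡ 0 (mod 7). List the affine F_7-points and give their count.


Affine F_7-points: {(1, 0), (1, 2), (3, 3), (5, 4), (5, 6)}; count = 5.

For each of the 49 pairs (x, y) ∈ F_7², evaluate f(x, y) mod 7. Record the zeros.
  x = 0: [0↦3, 1↦1, 2↦4, 3↦5, 4↦4, 5↦1, 6↦3]  zeros at y ∈ ∅
  x = 1: [0↦0, 1↦3, 2↦0, 3↦5, 4↦4, 5↦4, 6↦5]  zeros at y ∈ {0, 2}
  x = 2: [0↦3, 1↦6, 2↦6, 3↦3, 4↦4, 5↦2, 6↦4]  zeros at y ∈ ∅
  x = 3: [0↦6, 1↦4, 2↦2, 3↦0, 4↦5, 5↦3, 6↦1]  zeros at y ∈ {3}
  x = 4: [0↦3, 1↦5, 2↦3, 3↦4, 4↦1, 5↦1, 6↦4]  zeros at y ∈ ∅
  x = 5: [0↦2, 1↦3, 2↦3, 3↦2, 4↦0, 5↦4, 6↦0]  zeros at y ∈ {4, 6}
  x = 6: [0↦4, 1↦6, 2↦3, 3↦2, 4↦3, 5↦6, 6↦4]  zeros at y ∈ ∅
Collecting zeros: affine points = {(1, 0), (1, 2), (3, 3), (5, 4), (5, 6)}.
Total count |C(F_7)_aff| = 5.


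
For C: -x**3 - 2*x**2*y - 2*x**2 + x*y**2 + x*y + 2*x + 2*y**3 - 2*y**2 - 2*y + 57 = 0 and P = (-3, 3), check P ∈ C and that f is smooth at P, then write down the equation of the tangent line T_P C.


Tangent line at P: 35*x + y + 102 = 0.

Step 1: f(-3, 3) = 0, so P lies on C.
Step 2: partial derivatives
  f_x(x, y) = -3*x**2 - 4*x*y - 4*x + y**2 + y + 2, f_y(x, y) = -2*x**2 + 2*x*y + x + 6*y**2 - 4*y - 2.
  f_x(P) = 35, f_y(P) = 1 (gradient nonzero, so P is smooth).
Step 3: tangent line at P: 35·(x − -3) + 1·(y − 3) = 0.
Expanding: 35*x + y + 102 = 0.


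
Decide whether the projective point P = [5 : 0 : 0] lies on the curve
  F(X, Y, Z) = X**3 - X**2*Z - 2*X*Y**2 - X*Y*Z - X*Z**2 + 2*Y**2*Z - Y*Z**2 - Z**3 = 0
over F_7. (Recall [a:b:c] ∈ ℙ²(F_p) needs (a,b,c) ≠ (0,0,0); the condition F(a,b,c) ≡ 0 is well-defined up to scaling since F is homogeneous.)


F(5,0,0) ≡ 6 (mod 7); P is NOT on the curve.

Evaluate F(5, 0, 0) term-by-term (mod 7).
  X**3 ↦ 1·125·1·1 = 125
  -X**2*Z ↦ -1·25·1·0 = 0
  -2*X*Y**2 ↦ -2·5·0·1 = 0
  -X*Y*Z ↦ -1·5·0·0 = 0
  -X*Z**2 ↦ -1·5·1·0 = 0
  2*Y**2*Z ↦ 2·1·0·0 = 0
  -Y*Z**2 ↦ -1·1·0·0 = 0
  -Z**3 ↦ -1·1·1·0 = 0
Sum: F(5, 0, 0) = (125) + (0) + (0) + (0) + (0) + (0) + (0) + (0) = 125.
Reducing mod 7: 125 ≡ 6 (mod 7).
Since F(a, b, c) ≡ 6 ≠ 0 (mod 7), P does NOT lie on the curve.


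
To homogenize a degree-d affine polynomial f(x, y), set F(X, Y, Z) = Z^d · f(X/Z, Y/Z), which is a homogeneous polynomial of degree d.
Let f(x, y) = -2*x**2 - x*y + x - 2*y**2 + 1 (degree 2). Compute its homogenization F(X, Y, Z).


F(X, Y, Z) = -2*X**2 - X*Y + X*Z - 2*Y**2 + Z**2

deg(f) = 2.
Substitute x = X/Z, y = Y/Z into f, then multiply by Z^2.
  monomial -2·x^2·y^0 ↦ -2·X^2·Y^0·Z^0.
  monomial -1·x^1·y^1 ↦ -1·X^1·Y^1·Z^0.
  monomial 1·x^1·y^0 ↦ 1·X^1·Y^0·Z^1.
  monomial -2·x^0·y^2 ↦ -2·X^0·Y^2·Z^0.
  monomial 1·x^0·y^0 ↦ 1·X^0·Y^0·Z^2.
Collecting: F(X, Y, Z) = -2*X**2 - X*Y + X*Z - 2*Y**2 + Z**2.


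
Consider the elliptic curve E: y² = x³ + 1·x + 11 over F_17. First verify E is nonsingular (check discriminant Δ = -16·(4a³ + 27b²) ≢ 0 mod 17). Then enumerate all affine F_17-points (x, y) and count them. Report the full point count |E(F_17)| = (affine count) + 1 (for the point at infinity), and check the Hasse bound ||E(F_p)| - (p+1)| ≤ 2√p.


Affine points = {(1, 8), (1, 9), (2, 2), (2, 15), (7, 2), (7, 15), (8, 2), (8, 15), (9, 1), (9, 16), (10, 1), (10, 16), (12, 0), (14, 7), (14, 10), (15, 1), (15, 16), (16, 3), (16, 14)}; affine count = 19; |E(F_17)| = 20.

Discriminant check: Δ ∝ 4a³ + 27b² = 4·1³ + 27·11² = 4·1 + 27·121 ≡ 7 (mod 17). Nonzero ⇒ E is nonsingular.
For each x ∈ F_17, compute rhs = x³ + 1·x + 11 mod 17, then count y ∈ F_17 with y² ≡ rhs.
  x = 0: rhs = 11, matching y values: none (0 points).
  x = 1: rhs = 13, matching y values: 8, 9 (2 points).
  x = 2: rhs = 4, matching y values: 2, 15 (2 points).
  x = 3: rhs = 7, matching y values: none (0 points).
  x = 4: rhs = 11, matching y values: none (0 points).
  x = 5: rhs = 5, matching y values: none (0 points).
  x = 6: rhs = 12, matching y values: none (0 points).
  x = 7: rhs = 4, matching y values: 2, 15 (2 points).
  x = 8: rhs = 4, matching y values: 2, 15 (2 points).
  x = 9: rhs = 1, matching y values: 1, 16 (2 points).
  x = 10: rhs = 1, matching y values: 1, 16 (2 points).
  x = 11: rhs = 10, matching y values: none (0 points).
  x = 12: rhs = 0, matching y values: 0 (1 points).
  x = 13: rhs = 11, matching y values: none (0 points).
  x = 14: rhs = 15, matching y values: 7, 10 (2 points).
  x = 15: rhs = 1, matching y values: 1, 16 (2 points).
  x = 16: rhs = 9, matching y values: 3, 14 (2 points).
Total affine count: 19.
Full point count |E(F_17)| = 19 + 1 = 20.
Hasse bound: |20 − (17+1)| = |2| = 2 ≤ 2√17 ≈ 8.2462 ✓.


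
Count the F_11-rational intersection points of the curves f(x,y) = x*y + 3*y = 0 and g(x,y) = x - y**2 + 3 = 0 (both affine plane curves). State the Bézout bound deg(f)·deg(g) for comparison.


Common zeros: {(8, 0)}; count = 1; Bézout bound = 4.

deg(f) = 2, deg(g) = 2, so Bézout bound = 4.
Scan x ∈ F_11. For each x, list the y ∈ F_11 with f(x, y) ≡ 0 and those with g(x, y) ≡ 0 (mod 11); the common zeros in that column are the intersection.
  x = 0: f ≡ 0 at y ∈ {0}; g ≡ 0 at y ∈ {5, 6}; common: ∅.
  x = 1: f ≡ 0 at y ∈ {0}; g ≡ 0 at y ∈ {2, 9}; common: ∅.
  x = 2: f ≡ 0 at y ∈ {0}; g ≡ 0 at y ∈ {4, 7}; common: ∅.
  x = 3: f ≡ 0 at y ∈ {0}; g ≡ 0 at y ∈ ∅; common: ∅.
  x = 4: f ≡ 0 at y ∈ {0}; g ≡ 0 at y ∈ ∅; common: ∅.
  x = 5: f ≡ 0 at y ∈ {0}; g ≡ 0 at y ∈ ∅; common: ∅.
  x = 6: f ≡ 0 at y ∈ {0}; g ≡ 0 at y ∈ {3, 8}; common: ∅.
  x = 7: f ≡ 0 at y ∈ {0}; g ≡ 0 at y ∈ ∅; common: ∅.
  x = 8: f ≡ 0 at y ∈ {0, 1, 2, 3, 4, 5, 6, 7, 8, 9, 10}; g ≡ 0 at y ∈ {0}; common: {0}.
  x = 9: f ≡ 0 at y ∈ {0}; g ≡ 0 at y ∈ {1, 10}; common: ∅.
  x = 10: f ≡ 0 at y ∈ {0}; g ≡ 0 at y ∈ ∅; common: ∅.
Collecting: common zeros = {(8, 0)}, so the count is 1.
Comparison with the Bézout bound: 1 ≤ 4 = deg(f)·deg(g), as expected for curves with no common component (the affine F_11-count falls short of the bound because intersections may lie at infinity, over extension fields, or carry multiplicity).


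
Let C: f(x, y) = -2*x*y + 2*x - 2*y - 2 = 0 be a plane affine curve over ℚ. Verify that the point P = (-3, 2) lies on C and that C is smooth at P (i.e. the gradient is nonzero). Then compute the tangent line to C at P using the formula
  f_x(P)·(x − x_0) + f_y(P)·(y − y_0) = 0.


Tangent line at P: -2*x + 4*y - 14 = 0.

Step 1: f(-3, 2) = 0, so P lies on C.
Step 2: partial derivatives
  f_x(x, y) = 2 - 2*y, f_y(x, y) = -2*x - 2.
  f_x(P) = -2, f_y(P) = 4 (gradient nonzero, so P is smooth).
Step 3: tangent line at P: -2·(x − -3) + 4·(y − 2) = 0.
Expanding: -2*x + 4*y - 14 = 0.


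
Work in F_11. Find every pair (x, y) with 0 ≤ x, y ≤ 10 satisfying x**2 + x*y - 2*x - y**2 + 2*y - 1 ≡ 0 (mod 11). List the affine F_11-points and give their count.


Affine F_11-points: {(0, 1), (1, 1), (1, 2), (2, 7), (2, 8), (3, 8), (4, 7), (4, 10), (10, 2), (10, 10)}; count = 10.

For each of the 121 pairs (x, y) ∈ F_11², evaluate f(x, y) mod 11. Record the zeros.
  x = 0: [0↦10, 1↦0, 2↦10, 3↦7, 4↦2, 5↦6, 6↦8, 7↦8, 8↦6, 9↦2, 10↦7]  zeros at y ∈ {1}
  x = 1: [0↦9, 1↦0, 2↦0, 3↦9, 4↦5, 5↦10, 6↦2, 7↦3, 8↦2, 9↦10, 10↦5]  zeros at y ∈ {1, 2}
  x = 2: [0↦10, 1↦2, 2↦3, 3↦2, 4↦10, 5↦5, 6↦9, 7↦0, 8↦0, 9↦9, 10↦5]  zeros at y ∈ {7, 8}
  x = 3: [0↦2, 1↦6, 2↦8, 3↦8, 4↦6, 5↦2, 6↦7, 7↦10, 8↦0, 9↦10, 10↦7]  zeros at y ∈ {8}
  x = 4: [0↦7, 1↦1, 2↦4, 3↦5, 4↦4, 5↦1, 6↦7, 7↦0, 8↦2, 9↦2, 10↦0]  zeros at y ∈ {7, 10}
  x = 5: [0↦3, 1↦9, 2↦2, 3↦4, 4↦4, 5↦2, 6↦9, 7↦3, 8↦6, 9↦7, 10↦6]  zeros at y ∈ ∅
  x = 6: [0↦1, 1↦8, 2↦2, 3↦5, 4↦6, 5↦5, 6↦2, 7↦8, 8↦1, 9↦3, 10↦3]  zeros at y ∈ ∅
  x = 7: [0↦1, 1↦9, 2↦4, 3↦8, 4↦10, 5↦10, 6↦8, 7↦4, 8↦9, 9↦1, 10↦2]  zeros at y ∈ ∅
  x = 8: [0↦3, 1↦1, 2↦8, 3↦2, 4↦5, 5↦6, 6↦5, 7↦2, 8↦8, 9↦1, 10↦3]  zeros at y ∈ ∅
  x = 9: [0↦7, 1↦6, 2↦3, 3↦9, 4↦2, 5↦4, 6↦4, 7↦2, 8↦9, 9↦3, 10↦6]  zeros at y ∈ ∅
  x = 10: [0↦2, 1↦2, 2↦0, 3↦7, 4↦1, 5↦4, 6↦5, 7↦4, 8↦1, 9↦7, 10↦0]  zeros at y ∈ {2, 10}
Collecting zeros: affine points = {(0, 1), (1, 1), (1, 2), (2, 7), (2, 8), (3, 8), (4, 7), (4, 10), (10, 2), (10, 10)}.
Total count |C(F_11)_aff| = 10.


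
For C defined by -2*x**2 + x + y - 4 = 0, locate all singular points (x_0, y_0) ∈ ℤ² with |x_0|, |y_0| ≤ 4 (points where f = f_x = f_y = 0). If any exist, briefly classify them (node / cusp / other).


No singular points in the scanned grid; C is smooth there.

Compute partial derivatives:
  f_x = 1 - 4*x.
  f_y = 1.
f_y = 1 is a nonzero constant, so f_y never vanishes: no point (x, y) can satisfy f = f_x = f_y = 0. In particular no (x, y) ∈ {−4, ..., 4}² is singular; the curve is smooth.


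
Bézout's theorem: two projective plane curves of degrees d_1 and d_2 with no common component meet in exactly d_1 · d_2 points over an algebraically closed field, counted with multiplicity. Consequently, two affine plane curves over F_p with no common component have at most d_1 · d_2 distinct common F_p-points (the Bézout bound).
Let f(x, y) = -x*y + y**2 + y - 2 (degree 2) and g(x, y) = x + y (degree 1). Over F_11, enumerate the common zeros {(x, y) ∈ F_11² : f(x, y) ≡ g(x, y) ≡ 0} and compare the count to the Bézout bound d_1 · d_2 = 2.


Common zeros: ∅; count = 0; Bézout bound = 2.

deg(f) = 2, deg(g) = 1, so Bézout bound = 2.
Scan x ∈ F_11. For each x, list the y ∈ F_11 with f(x, y) ≡ 0 and those with g(x, y) ≡ 0 (mod 11); the common zeros in that column are the intersection.
  x = 0: f ≡ 0 at y ∈ {1, 9}; g ≡ 0 at y ∈ {0}; common: ∅.
  x = 1: f ≡ 0 at y ∈ ∅; g ≡ 0 at y ∈ {10}; common: ∅.
  x = 2: f ≡ 0 at y ∈ {2, 10}; g ≡ 0 at y ∈ {9}; common: ∅.
  x = 3: f ≡ 0 at y ∈ {6, 7}; g ≡ 0 at y ∈ {8}; common: ∅.
  x = 4: f ≡ 0 at y ∈ ∅; g ≡ 0 at y ∈ {7}; common: ∅.
  x = 5: f ≡ 0 at y ∈ ∅; g ≡ 0 at y ∈ {6}; common: ∅.
  x = 6: f ≡ 0 at y ∈ {8}; g ≡ 0 at y ∈ {5}; common: ∅.
  x = 7: f ≡ 0 at y ∈ {3}; g ≡ 0 at y ∈ {4}; common: ∅.
  x = 8: f ≡ 0 at y ∈ ∅; g ≡ 0 at y ∈ {3}; common: ∅.
  x = 9: f ≡ 0 at y ∈ ∅; g ≡ 0 at y ∈ {2}; common: ∅.
  x = 10: f ≡ 0 at y ∈ {4, 5}; g ≡ 0 at y ∈ {1}; common: ∅.
Collecting: common zeros = ∅, so the count is 0.
Comparison with the Bézout bound: 0 ≤ 2 = deg(f)·deg(g), as expected for curves with no common component (the affine F_11-count falls short of the bound because intersections may lie at infinity, over extension fields, or carry multiplicity).


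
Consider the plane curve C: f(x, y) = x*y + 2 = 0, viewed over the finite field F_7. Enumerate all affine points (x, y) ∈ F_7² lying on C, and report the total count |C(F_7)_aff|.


Affine F_7-points: {(1, 5), (2, 6), (3, 4), (4, 3), (5, 1), (6, 2)}; count = 6.

For each of the 49 pairs (x, y) ∈ F_7², evaluate f(x, y) mod 7. Record the zeros.
  x = 0: [0↦2, 1↦2, 2↦2, 3↦2, 4↦2, 5↦2, 6↦2]  zeros at y ∈ ∅
  x = 1: [0↦2, 1↦3, 2↦4, 3↦5, 4↦6, 5↦0, 6↦1]  zeros at y ∈ {5}
  x = 2: [0↦2, 1↦4, 2↦6, 3↦1, 4↦3, 5↦5, 6↦0]  zeros at y ∈ {6}
  x = 3: [0↦2, 1↦5, 2↦1, 3↦4, 4↦0, 5↦3, 6↦6]  zeros at y ∈ {4}
  x = 4: [0↦2, 1↦6, 2↦3, 3↦0, 4↦4, 5↦1, 6↦5]  zeros at y ∈ {3}
  x = 5: [0↦2, 1↦0, 2↦5, 3↦3, 4↦1, 5↦6, 6↦4]  zeros at y ∈ {1}
  x = 6: [0↦2, 1↦1, 2↦0, 3↦6, 4↦5, 5↦4, 6↦3]  zeros at y ∈ {2}
Collecting zeros: affine points = {(1, 5), (2, 6), (3, 4), (4, 3), (5, 1), (6, 2)}.
Total count |C(F_7)_aff| = 6.


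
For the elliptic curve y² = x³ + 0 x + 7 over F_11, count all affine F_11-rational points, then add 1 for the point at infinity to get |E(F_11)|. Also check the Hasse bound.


Affine points = {(2, 2), (2, 9), (3, 1), (3, 10), (4, 4), (4, 7), (5, 0), (6, 5), (6, 6), (7, 3), (7, 8)}; affine count = 11; |E(F_11)| = 12.

Discriminant check: Δ ∝ 4a³ + 27b² = 4·0³ + 27·7² = 4·0 + 27·49 ≡ 3 (mod 11). Nonzero ⇒ E is nonsingular.
For each x ∈ F_11, compute rhs = x³ + 0·x + 7 mod 11, then count y ∈ F_11 with y² ≡ rhs.
  x = 0: rhs = 7, matching y values: none (0 points).
  x = 1: rhs = 8, matching y values: none (0 points).
  x = 2: rhs = 4, matching y values: 2, 9 (2 points).
  x = 3: rhs = 1, matching y values: 1, 10 (2 points).
  x = 4: rhs = 5, matching y values: 4, 7 (2 points).
  x = 5: rhs = 0, matching y values: 0 (1 points).
  x = 6: rhs = 3, matching y values: 5, 6 (2 points).
  x = 7: rhs = 9, matching y values: 3, 8 (2 points).
  x = 8: rhs = 2, matching y values: none (0 points).
  x = 9: rhs = 10, matching y values: none (0 points).
  x = 10: rhs = 6, matching y values: none (0 points).
Total affine count: 11.
Full point count |E(F_11)| = 11 + 1 = 12.
Hasse bound: |12 − (11+1)| = |0| = 0 ≤ 2√11 ≈ 6.6332 ✓.


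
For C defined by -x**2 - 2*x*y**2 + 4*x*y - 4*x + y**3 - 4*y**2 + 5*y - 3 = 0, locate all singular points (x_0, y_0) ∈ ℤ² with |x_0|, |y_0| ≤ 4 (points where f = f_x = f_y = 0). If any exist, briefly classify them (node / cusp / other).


Singular points: {(-1, 1)}; classification: node.

Compute partial derivatives:
  f_x = -2*x - 2*y**2 + 4*y - 4.
  f_y = -4*x*y + 4*x + 3*y**2 - 8*y + 5.
Scan x_0 ∈ {−4, ..., 4}. For each x_0, f_y(x_0, y) is a polynomial in y; find its integer roots y ∈ {−4, ..., 4}, then test f_x and f at those candidates.
  x = -4: f_y(-4, y) = 3*y**2 + 8*y - 11; vanishes at y ∈ {1}. (-4, 1): f_x = 6 ≠ 0.
  x = -3: f_y(-3, y) = 3*y**2 + 4*y - 7; vanishes at y ∈ {1}. (-3, 1): f_x = 4 ≠ 0.
  x = -2: f_y(-2, y) = 3*y**2 - 3; vanishes at y ∈ {-1, 1}. (-2, -1): f_x = -6 ≠ 0; (-2, 1): f_x = 2 ≠ 0.
  x = -1: f_y(-1, y) = 3*y**2 - 4*y + 1; vanishes at y ∈ {1}. (-1, 1): f_x = 0, f = 0 — SINGULAR.
  x = 0: f_y(0, y) = 3*y**2 - 8*y + 5; vanishes at y ∈ {1}. (0, 1): f_x = -2 ≠ 0.
  x = 1: f_y(1, y) = 3*y**2 - 12*y + 9; vanishes at y ∈ {1, 3}. (1, 1): f_x = -4 ≠ 0; (1, 3): f_x = -12 ≠ 0.
  x = 2: f_y(2, y) = 3*y**2 - 16*y + 13; vanishes at y ∈ {1}. (2, 1): f_x = -6 ≠ 0.
  x = 3: f_y(3, y) = 3*y**2 - 20*y + 17; vanishes at y ∈ {1}. (3, 1): f_x = -8 ≠ 0.
  x = 4: f_y(4, y) = 3*y**2 - 24*y + 21; vanishes at y ∈ {1}. (4, 1): f_x = -10 ≠ 0.
Only singular point on the grid: (-1, 1).
Classify: substitute x = -1 + u, y = 1 + v and expand: f = -u**2 - 2*u*v**2 + v**3 + v**2.
No constant or linear terms (consistent with a singular point). Quadratic part: -u**2 + v**2. Cubic part: -2*u*v**2 + v**3.
The quadratic part v**2 - u**2 = (v − u)(v + u) splits into two distinct linear factors, so there are two distinct tangent lines y − 1 = ±(x − -1) — this is a node (ordinary double point).
Classification: node.


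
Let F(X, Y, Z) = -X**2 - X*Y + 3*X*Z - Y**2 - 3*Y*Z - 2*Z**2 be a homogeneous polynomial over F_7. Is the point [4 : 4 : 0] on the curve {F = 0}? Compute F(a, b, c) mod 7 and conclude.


F(4,4,0) ≡ 1 (mod 7); P is NOT on the curve.

Evaluate F(4, 4, 0) term-by-term (mod 7).
  -X**2 ↦ -1·16·1·1 = -16
  -X*Y ↦ -1·4·4·1 = -16
  3*X*Z ↦ 3·4·1·0 = 0
  -Y**2 ↦ -1·1·16·1 = -16
  -3*Y*Z ↦ -3·1·4·0 = 0
  -2*Z**2 ↦ -2·1·1·0 = 0
Sum: F(4, 4, 0) = (-16) + (-16) + (0) + (-16) + (0) + (0) = -48.
Reducing mod 7: -48 ≡ 1 (mod 7).
Since F(a, b, c) ≡ 1 ≠ 0 (mod 7), P does NOT lie on the curve.


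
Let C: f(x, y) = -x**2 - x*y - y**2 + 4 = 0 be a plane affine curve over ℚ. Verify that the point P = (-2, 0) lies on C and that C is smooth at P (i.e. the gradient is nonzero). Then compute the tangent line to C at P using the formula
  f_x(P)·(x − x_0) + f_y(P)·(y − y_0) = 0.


Tangent line at P: 4*x + 2*y + 8 = 0.

Step 1: f(-2, 0) = 0, so P lies on C.
Step 2: partial derivatives
  f_x(x, y) = -2*x - y, f_y(x, y) = -x - 2*y.
  f_x(P) = 4, f_y(P) = 2 (gradient nonzero, so P is smooth).
Step 3: tangent line at P: 4·(x − -2) + 2·(y − 0) = 0.
Expanding: 4*x + 2*y + 8 = 0.


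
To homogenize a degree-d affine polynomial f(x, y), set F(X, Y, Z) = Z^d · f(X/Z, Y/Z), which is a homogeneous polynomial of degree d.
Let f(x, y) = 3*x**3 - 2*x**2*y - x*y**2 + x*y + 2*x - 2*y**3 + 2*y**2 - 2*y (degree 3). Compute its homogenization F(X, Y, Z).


F(X, Y, Z) = 3*X**3 - 2*X**2*Y - X*Y**2 + X*Y*Z + 2*X*Z**2 - 2*Y**3 + 2*Y**2*Z - 2*Y*Z**2

deg(f) = 3.
Substitute x = X/Z, y = Y/Z into f, then multiply by Z^3.
  monomial 3·x^3·y^0 ↦ 3·X^3·Y^0·Z^0.
  monomial -2·x^2·y^1 ↦ -2·X^2·Y^1·Z^0.
  monomial -1·x^1·y^2 ↦ -1·X^1·Y^2·Z^0.
  monomial 1·x^1·y^1 ↦ 1·X^1·Y^1·Z^1.
  monomial 2·x^1·y^0 ↦ 2·X^1·Y^0·Z^2.
  monomial -2·x^0·y^3 ↦ -2·X^0·Y^3·Z^0.
  monomial 2·x^0·y^2 ↦ 2·X^0·Y^2·Z^1.
  monomial -2·x^0·y^1 ↦ -2·X^0·Y^1·Z^2.
Collecting: F(X, Y, Z) = 3*X**3 - 2*X**2*Y - X*Y**2 + X*Y*Z + 2*X*Z**2 - 2*Y**3 + 2*Y**2*Z - 2*Y*Z**2.


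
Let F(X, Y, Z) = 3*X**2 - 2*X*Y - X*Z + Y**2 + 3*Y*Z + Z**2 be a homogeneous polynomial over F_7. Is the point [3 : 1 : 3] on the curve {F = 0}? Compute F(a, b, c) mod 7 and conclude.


F(3,1,3) ≡ 3 (mod 7); P is NOT on the curve.

Evaluate F(3, 1, 3) term-by-term (mod 7).
  3*X**2 ↦ 3·9·1·1 = 27
  -2*X*Y ↦ -2·3·1·1 = -6
  -X*Z ↦ -1·3·1·3 = -9
  Y**2 ↦ 1·1·1·1 = 1
  3*Y*Z ↦ 3·1·1·3 = 9
  Z**2 ↦ 1·1·1·9 = 9
Sum: F(3, 1, 3) = (27) + (-6) + (-9) + (1) + (9) + (9) = 31.
Reducing mod 7: 31 ≡ 3 (mod 7).
Since F(a, b, c) ≡ 3 ≠ 0 (mod 7), P does NOT lie on the curve.


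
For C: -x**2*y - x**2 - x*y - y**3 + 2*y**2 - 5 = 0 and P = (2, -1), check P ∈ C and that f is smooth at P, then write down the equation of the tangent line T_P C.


Tangent line at P: x - 13*y - 15 = 0.

Step 1: f(2, -1) = 0, so P lies on C.
Step 2: partial derivatives
  f_x(x, y) = -2*x*y - 2*x - y, f_y(x, y) = -x**2 - x - 3*y**2 + 4*y.
  f_x(P) = 1, f_y(P) = -13 (gradient nonzero, so P is smooth).
Step 3: tangent line at P: 1·(x − 2) + -13·(y − -1) = 0.
Expanding: x - 13*y - 15 = 0.


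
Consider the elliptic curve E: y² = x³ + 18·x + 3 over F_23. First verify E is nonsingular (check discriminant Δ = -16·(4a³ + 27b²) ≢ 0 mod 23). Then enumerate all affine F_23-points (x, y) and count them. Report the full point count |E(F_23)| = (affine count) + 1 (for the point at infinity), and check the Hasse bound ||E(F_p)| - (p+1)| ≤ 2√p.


Affine points = {(0, 7), (0, 16), (2, 1), (2, 22), (4, 1), (4, 22), (7, 9), (7, 14), (14, 3), (14, 20), (17, 1), (17, 22), (18, 8), (18, 15)}; affine count = 14; |E(F_23)| = 15.

Discriminant check: Δ ∝ 4a³ + 27b² = 4·18³ + 27·3² = 4·5832 + 27·9 ≡ 19 (mod 23). Nonzero ⇒ E is nonsingular.
For each x ∈ F_23, compute rhs = x³ + 18·x + 3 mod 23, then count y ∈ F_23 with y² ≡ rhs.
  x = 0: rhs = 3, matching y values: 7, 16 (2 points).
  x = 1: rhs = 22, matching y values: none (0 points).
  x = 2: rhs = 1, matching y values: 1, 22 (2 points).
  x = 3: rhs = 15, matching y values: none (0 points).
  x = 4: rhs = 1, matching y values: 1, 22 (2 points).
  x = 5: rhs = 11, matching y values: none (0 points).
  x = 6: rhs = 5, matching y values: none (0 points).
  x = 7: rhs = 12, matching y values: 9, 14 (2 points).
  x = 8: rhs = 15, matching y values: none (0 points).
  x = 9: rhs = 20, matching y values: none (0 points).
  x = 10: rhs = 10, matching y values: none (0 points).
  x = 11: rhs = 14, matching y values: none (0 points).
  x = 12: rhs = 15, matching y values: none (0 points).
  x = 13: rhs = 19, matching y values: none (0 points).
  x = 14: rhs = 9, matching y values: 3, 20 (2 points).
  x = 15: rhs = 14, matching y values: none (0 points).
  x = 16: rhs = 17, matching y values: none (0 points).
  x = 17: rhs = 1, matching y values: 1, 22 (2 points).
  x = 18: rhs = 18, matching y values: 8, 15 (2 points).
  x = 19: rhs = 5, matching y values: none (0 points).
  x = 20: rhs = 14, matching y values: none (0 points).
  x = 21: rhs = 5, matching y values: none (0 points).
  x = 22: rhs = 7, matching y values: none (0 points).
Total affine count: 14.
Full point count |E(F_23)| = 14 + 1 = 15.
Hasse bound: |15 − (23+1)| = |-9| = 9 ≤ 2√23 ≈ 9.5917 ✓.


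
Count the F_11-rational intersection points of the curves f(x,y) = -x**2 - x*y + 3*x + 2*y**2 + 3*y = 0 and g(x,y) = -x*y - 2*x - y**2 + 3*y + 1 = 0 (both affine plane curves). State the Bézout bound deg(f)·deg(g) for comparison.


Common zeros: {(8, 10)}; count = 1; Bézout bound = 4.

deg(f) = 2, deg(g) = 2, so Bézout bound = 4.
Scan x ∈ F_11. For each x, list the y ∈ F_11 with f(x, y) ≡ 0 and those with g(x, y) ≡ 0 (mod 11); the common zeros in that column are the intersection.
  x = 0: f ≡ 0 at y ∈ {0, 4}; g ≡ 0 at y ∈ ∅; common: ∅.
  x = 1: f ≡ 0 at y ∈ ∅; g ≡ 0 at y ∈ {1}; common: ∅.
  x = 2: f ≡ 0 at y ∈ ∅; g ≡ 0 at y ∈ {6}; common: ∅.
  x = 3: f ≡ 0 at y ∈ {0}; g ≡ 0 at y ∈ ∅; common: ∅.
  x = 4: f ≡ 0 at y ∈ {3}; g ≡ 0 at y ∈ ∅; common: ∅.
  x = 5: f ≡ 0 at y ∈ ∅; g ≡ 0 at y ∈ {4, 5}; common: ∅.
  x = 6: f ≡ 0 at y ∈ ∅; g ≡ 0 at y ∈ {0, 8}; common: ∅.
  x = 7: f ≡ 0 at y ∈ {3, 10}; g ≡ 0 at y ∈ ∅; common: ∅.
  x = 8: f ≡ 0 at y ∈ {9, 10}; g ≡ 0 at y ∈ {7, 10}; common: {10}.
  x = 9: f ≡ 0 at y ∈ ∅; g ≡ 0 at y ∈ {2, 3}; common: ∅.
  x = 10: f ≡ 0 at y ∈ {4, 5}; g ≡ 0 at y ∈ ∅; common: ∅.
Collecting: common zeros = {(8, 10)}, so the count is 1.
Comparison with the Bézout bound: 1 ≤ 4 = deg(f)·deg(g), as expected for curves with no common component (the affine F_11-count falls short of the bound because intersections may lie at infinity, over extension fields, or carry multiplicity).


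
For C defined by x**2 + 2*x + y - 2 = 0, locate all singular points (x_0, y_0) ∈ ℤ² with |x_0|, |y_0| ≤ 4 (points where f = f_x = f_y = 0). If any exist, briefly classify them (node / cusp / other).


No singular points in the scanned grid; C is smooth there.

Compute partial derivatives:
  f_x = 2*x + 2.
  f_y = 1.
f_y = 1 is a nonzero constant, so f_y never vanishes: no point (x, y) can satisfy f = f_x = f_y = 0. In particular no (x, y) ∈ {−4, ..., 4}² is singular; the curve is smooth.


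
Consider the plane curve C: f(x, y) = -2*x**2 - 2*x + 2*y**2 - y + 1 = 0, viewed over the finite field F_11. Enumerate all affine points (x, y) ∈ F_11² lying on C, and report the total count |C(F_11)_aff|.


Affine F_11-points: {(0, 8), (0, 9), (1, 7), (1, 10), (2, 0), (2, 6), (3, 1), (3, 5), (4, 2), (4, 4), (5, 3), (6, 2), (6, 4), (7, 1), (7, 5), (8, 0), (8, 6), (9, 7), (9, 10), (10, 8), (10, 9)}; count = 21.

For each of the 121 pairs (x, y) ∈ F_11², evaluate f(x, y) mod 11. Record the zeros.
  x = 0: [0↦1, 1↦2, 2↦7, 3↦5, 4↦7, 5↦2, 6↦1, 7↦4, 8↦0, 9↦0, 10↦4]  zeros at y ∈ {8, 9}
  x = 1: [0↦8, 1↦9, 2↦3, 3↦1, 4↦3, 5↦9, 6↦8, 7↦0, 8↦7, 9↦7, 10↦0]  zeros at y ∈ {7, 10}
  x = 2: [0↦0, 1↦1, 2↦6, 3↦4, 4↦6, 5↦1, 6↦0, 7↦3, 8↦10, 9↦10, 10↦3]  zeros at y ∈ {0, 6}
  x = 3: [0↦10, 1↦0, 2↦5, 3↦3, 4↦5, 5↦0, 6↦10, 7↦2, 8↦9, 9↦9, 10↦2]  zeros at y ∈ {1, 5}
  x = 4: [0↦5, 1↦6, 2↦0, 3↦9, 4↦0, 5↦6, 6↦5, 7↦8, 8↦4, 9↦4, 10↦8]  zeros at y ∈ {2, 4}
  x = 5: [0↦7, 1↦8, 2↦2, 3↦0, 4↦2, 5↦8, 6↦7, 7↦10, 8↦6, 9↦6, 10↦10]  zeros at y ∈ {3}
  x = 6: [0↦5, 1↦6, 2↦0, 3↦9, 4↦0, 5↦6, 6↦5, 7↦8, 8↦4, 9↦4, 10↦8]  zeros at y ∈ {2, 4}
  x = 7: [0↦10, 1↦0, 2↦5, 3↦3, 4↦5, 5↦0, 6↦10, 7↦2, 8↦9, 9↦9, 10↦2]  zeros at y ∈ {1, 5}
  x = 8: [0↦0, 1↦1, 2↦6, 3↦4, 4↦6, 5↦1, 6↦0, 7↦3, 8↦10, 9↦10, 10↦3]  zeros at y ∈ {0, 6}
  x = 9: [0↦8, 1↦9, 2↦3, 3↦1, 4↦3, 5↦9, 6↦8, 7↦0, 8↦7, 9↦7, 10↦0]  zeros at y ∈ {7, 10}
  x = 10: [0↦1, 1↦2, 2↦7, 3↦5, 4↦7, 5↦2, 6↦1, 7↦4, 8↦0, 9↦0, 10↦4]  zeros at y ∈ {8, 9}
Collecting zeros: affine points = {(0, 8), (0, 9), (1, 7), (1, 10), (2, 0), (2, 6), (3, 1), (3, 5), (4, 2), (4, 4), (5, 3), (6, 2), (6, 4), (7, 1), (7, 5), (8, 0), (8, 6), (9, 7), (9, 10), (10, 8), (10, 9)}.
Total count |C(F_11)_aff| = 21.


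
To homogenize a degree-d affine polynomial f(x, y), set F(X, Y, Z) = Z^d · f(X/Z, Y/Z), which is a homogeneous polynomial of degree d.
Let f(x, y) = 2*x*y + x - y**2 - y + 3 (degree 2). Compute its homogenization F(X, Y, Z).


F(X, Y, Z) = 2*X*Y + X*Z - Y**2 - Y*Z + 3*Z**2

deg(f) = 2.
Substitute x = X/Z, y = Y/Z into f, then multiply by Z^2.
  monomial 2·x^1·y^1 ↦ 2·X^1·Y^1·Z^0.
  monomial 1·x^1·y^0 ↦ 1·X^1·Y^0·Z^1.
  monomial -1·x^0·y^2 ↦ -1·X^0·Y^2·Z^0.
  monomial -1·x^0·y^1 ↦ -1·X^0·Y^1·Z^1.
  monomial 3·x^0·y^0 ↦ 3·X^0·Y^0·Z^2.
Collecting: F(X, Y, Z) = 2*X*Y + X*Z - Y**2 - Y*Z + 3*Z**2.


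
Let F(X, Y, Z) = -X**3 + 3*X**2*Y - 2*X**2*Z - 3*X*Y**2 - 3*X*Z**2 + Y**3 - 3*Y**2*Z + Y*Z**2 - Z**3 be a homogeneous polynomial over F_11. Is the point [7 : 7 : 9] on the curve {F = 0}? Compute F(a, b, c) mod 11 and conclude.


F(7,7,9) ≡ 2 (mod 11); P is NOT on the curve.

Evaluate F(7, 7, 9) term-by-term (mod 11).
  -X**3 ↦ -1·343·1·1 = -343
  3*X**2*Y ↦ 3·49·7·1 = 1029
  -2*X**2*Z ↦ -2·49·1·9 = -882
  -3*X*Y**2 ↦ -3·7·49·1 = -1029
  -3*X*Z**2 ↦ -3·7·1·81 = -1701
  Y**3 ↦ 1·1·343·1 = 343
  -3*Y**2*Z ↦ -3·1·49·9 = -1323
  Y*Z**2 ↦ 1·1·7·81 = 567
  -Z**3 ↦ -1·1·1·729 = -729
Sum: F(7, 7, 9) = (-343) + (1029) + (-882) + (-1029) + (-1701) + (343) + (-1323) + (567) + (-729) = -4068.
Reducing mod 11: -4068 ≡ 2 (mod 11).
Since F(a, b, c) ≡ 2 ≠ 0 (mod 11), P does NOT lie on the curve.


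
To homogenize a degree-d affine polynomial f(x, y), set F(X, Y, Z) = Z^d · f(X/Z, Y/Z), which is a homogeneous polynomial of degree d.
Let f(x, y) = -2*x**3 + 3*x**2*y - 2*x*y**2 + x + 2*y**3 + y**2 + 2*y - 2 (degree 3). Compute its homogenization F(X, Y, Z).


F(X, Y, Z) = -2*X**3 + 3*X**2*Y - 2*X*Y**2 + X*Z**2 + 2*Y**3 + Y**2*Z + 2*Y*Z**2 - 2*Z**3

deg(f) = 3.
Substitute x = X/Z, y = Y/Z into f, then multiply by Z^3.
  monomial -2·x^3·y^0 ↦ -2·X^3·Y^0·Z^0.
  monomial 3·x^2·y^1 ↦ 3·X^2·Y^1·Z^0.
  monomial -2·x^1·y^2 ↦ -2·X^1·Y^2·Z^0.
  monomial 1·x^1·y^0 ↦ 1·X^1·Y^0·Z^2.
  monomial 2·x^0·y^3 ↦ 2·X^0·Y^3·Z^0.
  monomial 1·x^0·y^2 ↦ 1·X^0·Y^2·Z^1.
  monomial 2·x^0·y^1 ↦ 2·X^0·Y^1·Z^2.
  monomial -2·x^0·y^0 ↦ -2·X^0·Y^0·Z^3.
Collecting: F(X, Y, Z) = -2*X**3 + 3*X**2*Y - 2*X*Y**2 + X*Z**2 + 2*Y**3 + Y**2*Z + 2*Y*Z**2 - 2*Z**3.


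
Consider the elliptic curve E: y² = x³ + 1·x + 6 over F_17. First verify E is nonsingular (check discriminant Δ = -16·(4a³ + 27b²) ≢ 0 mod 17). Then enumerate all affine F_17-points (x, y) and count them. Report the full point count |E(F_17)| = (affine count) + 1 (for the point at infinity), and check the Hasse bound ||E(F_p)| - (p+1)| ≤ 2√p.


Affine points = {(1, 5), (1, 12), (2, 4), (2, 13), (3, 6), (3, 11), (5, 0), (7, 4), (7, 13), (8, 4), (8, 13), (9, 8), (9, 9), (10, 8), (10, 9), (15, 8), (15, 9), (16, 2), (16, 15)}; affine count = 19; |E(F_17)| = 20.

Discriminant check: Δ ∝ 4a³ + 27b² = 4·1³ + 27·6² = 4·1 + 27·36 ≡ 7 (mod 17). Nonzero ⇒ E is nonsingular.
For each x ∈ F_17, compute rhs = x³ + 1·x + 6 mod 17, then count y ∈ F_17 with y² ≡ rhs.
  x = 0: rhs = 6, matching y values: none (0 points).
  x = 1: rhs = 8, matching y values: 5, 12 (2 points).
  x = 2: rhs = 16, matching y values: 4, 13 (2 points).
  x = 3: rhs = 2, matching y values: 6, 11 (2 points).
  x = 4: rhs = 6, matching y values: none (0 points).
  x = 5: rhs = 0, matching y values: 0 (1 points).
  x = 6: rhs = 7, matching y values: none (0 points).
  x = 7: rhs = 16, matching y values: 4, 13 (2 points).
  x = 8: rhs = 16, matching y values: 4, 13 (2 points).
  x = 9: rhs = 13, matching y values: 8, 9 (2 points).
  x = 10: rhs = 13, matching y values: 8, 9 (2 points).
  x = 11: rhs = 5, matching y values: none (0 points).
  x = 12: rhs = 12, matching y values: none (0 points).
  x = 13: rhs = 6, matching y values: none (0 points).
  x = 14: rhs = 10, matching y values: none (0 points).
  x = 15: rhs = 13, matching y values: 8, 9 (2 points).
  x = 16: rhs = 4, matching y values: 2, 15 (2 points).
Total affine count: 19.
Full point count |E(F_17)| = 19 + 1 = 20.
Hasse bound: |20 − (17+1)| = |2| = 2 ≤ 2√17 ≈ 8.2462 ✓.


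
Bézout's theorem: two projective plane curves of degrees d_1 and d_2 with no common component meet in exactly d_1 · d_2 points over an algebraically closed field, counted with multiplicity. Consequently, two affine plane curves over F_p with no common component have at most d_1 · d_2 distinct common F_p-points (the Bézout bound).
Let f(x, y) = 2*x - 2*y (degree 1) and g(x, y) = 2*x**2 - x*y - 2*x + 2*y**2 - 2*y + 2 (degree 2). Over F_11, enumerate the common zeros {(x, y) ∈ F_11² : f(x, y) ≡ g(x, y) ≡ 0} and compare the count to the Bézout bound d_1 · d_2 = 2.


Common zeros: {(7, 7), (9, 9)}; count = 2; Bézout bound = 2.

deg(f) = 1, deg(g) = 2, so Bézout bound = 2.
Scan x ∈ F_11. For each x, list the y ∈ F_11 with f(x, y) ≡ 0 and those with g(x, y) ≡ 0 (mod 11); the common zeros in that column are the intersection.
  x = 0: f ≡ 0 at y ∈ {0}; g ≡ 0 at y ∈ ∅; common: ∅.
  x = 1: f ≡ 0 at y ∈ {1}; g ≡ 0 at y ∈ {3, 4}; common: ∅.
  x = 2: f ≡ 0 at y ∈ {2}; g ≡ 0 at y ∈ {4, 9}; common: ∅.
  x = 3: f ≡ 0 at y ∈ {3}; g ≡ 0 at y ∈ {1, 7}; common: ∅.
  x = 4: f ≡ 0 at y ∈ {4}; g ≡ 0 at y ∈ {1, 2}; common: ∅.
  x = 5: f ≡ 0 at y ∈ {5}; g ≡ 0 at y ∈ ∅; common: ∅.
  x = 6: f ≡ 0 at y ∈ {6}; g ≡ 0 at y ∈ ∅; common: ∅.
  x = 7: f ≡ 0 at y ∈ {7}; g ≡ 0 at y ∈ {3, 7}; common: {7}.
  x = 8: f ≡ 0 at y ∈ {8}; g ≡ 0 at y ∈ ∅; common: ∅.
  x = 9: f ≡ 0 at y ∈ {9}; g ≡ 0 at y ∈ {2, 9}; common: {9}.
  x = 10: f ≡ 0 at y ∈ {10}; g ≡ 0 at y ∈ ∅; common: ∅.
Collecting: common zeros = {(7, 7), (9, 9)}, so the count is 2.
Comparison with the Bézout bound: 2 ≤ 2 = deg(f)·deg(g), as expected for curves with no common component (the bound is attained).


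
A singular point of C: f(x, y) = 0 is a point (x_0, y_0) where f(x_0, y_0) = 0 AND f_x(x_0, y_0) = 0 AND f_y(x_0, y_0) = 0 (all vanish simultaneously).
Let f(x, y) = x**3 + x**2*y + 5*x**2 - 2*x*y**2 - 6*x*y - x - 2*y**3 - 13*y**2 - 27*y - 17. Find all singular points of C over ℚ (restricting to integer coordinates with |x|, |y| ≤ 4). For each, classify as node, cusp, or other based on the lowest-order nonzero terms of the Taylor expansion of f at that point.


Singular points: {(-1, -2)}; classification: cusp.

Compute partial derivatives:
  f_x = 3*x**2 + 2*x*y + 10*x - 2*y**2 - 6*y - 1.
  f_y = x**2 - 4*x*y - 6*x - 6*y**2 - 26*y - 27.
Scan x_0 ∈ {−4, ..., 4}. For each x_0, f_y(x_0, y) is a polynomial in y; find its integer roots y ∈ {−4, ..., 4}, then test f_x and f at those candidates.
  x = -4: f_y(-4, y) = -6*y**2 - 10*y + 13; no integer root y with |y| ≤ 4.
  x = -3: f_y(-3, y) = -6*y**2 - 14*y; vanishes at y ∈ {0}. (-3, 0): f_x = -4 ≠ 0.
  x = -2: f_y(-2, y) = -6*y**2 - 18*y - 11; no integer root y with |y| ≤ 4.
  x = -1: f_y(-1, y) = -6*y**2 - 22*y - 20; vanishes at y ∈ {-2}. (-1, -2): f_x = 0, f = 0 — SINGULAR.
  x = 0: f_y(0, y) = -6*y**2 - 26*y - 27; no integer root y with |y| ≤ 4.
  x = 1: f_y(1, y) = -6*y**2 - 30*y - 32; no integer root y with |y| ≤ 4.
  x = 2: f_y(2, y) = -6*y**2 - 34*y - 35; no integer root y with |y| ≤ 4.
  x = 3: f_y(3, y) = -6*y**2 - 38*y - 36; no integer root y with |y| ≤ 4.
  x = 4: f_y(4, y) = -6*y**2 - 42*y - 35; no integer root y with |y| ≤ 4.
Only singular point on the grid: (-1, -2).
Classify: substitute x = -1 + u, y = -2 + v and expand: f = u**3 + u**2*v - 2*u*v**2 - 2*v**3 + v**2.
No constant or linear terms (consistent with a singular point). Quadratic part: v**2. Cubic part: u**3 + u**2*v - 2*u*v**2 - 2*v**3.
The quadratic part v**2 is a perfect square, so there is a single (double) tangent line v = 0, i.e. y = -2. Restricting the cubic part to that line (v = 0) leaves u**3 ≠ 0, so f is not divisible by v and the branch is v² ≈ -u**3 to lowest order — this is a cusp.
Classification: cusp.


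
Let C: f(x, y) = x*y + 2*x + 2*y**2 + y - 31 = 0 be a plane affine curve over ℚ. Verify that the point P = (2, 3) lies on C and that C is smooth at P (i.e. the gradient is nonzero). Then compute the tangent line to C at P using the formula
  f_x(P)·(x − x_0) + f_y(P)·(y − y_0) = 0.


Tangent line at P: 5*x + 15*y - 55 = 0.

Step 1: f(2, 3) = 0, so P lies on C.
Step 2: partial derivatives
  f_x(x, y) = y + 2, f_y(x, y) = x + 4*y + 1.
  f_x(P) = 5, f_y(P) = 15 (gradient nonzero, so P is smooth).
Step 3: tangent line at P: 5·(x − 2) + 15·(y − 3) = 0.
Expanding: 5*x + 15*y - 55 = 0.


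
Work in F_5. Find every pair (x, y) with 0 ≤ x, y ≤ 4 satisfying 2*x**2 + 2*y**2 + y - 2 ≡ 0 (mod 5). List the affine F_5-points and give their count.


Affine F_5-points: {(1, 0), (1, 2), (4, 0), (4, 2)}; count = 4.

For each of the 25 pairs (x, y) ∈ F_5², evaluate f(x, y) mod 5. Record the zeros.
  x = 0: [0↦3, 1↦1, 2↦3, 3↦4, 4↦4]  zeros at y ∈ ∅
  x = 1: [0↦0, 1↦3, 2↦0, 3↦1, 4↦1]  zeros at y ∈ {0, 2}
  x = 2: [0↦1, 1↦4, 2↦1, 3↦2, 4↦2]  zeros at y ∈ ∅
  x = 3: [0↦1, 1↦4, 2↦1, 3↦2, 4↦2]  zeros at y ∈ ∅
  x = 4: [0↦0, 1↦3, 2↦0, 3↦1, 4↦1]  zeros at y ∈ {0, 2}
Collecting zeros: affine points = {(1, 0), (1, 2), (4, 0), (4, 2)}.
Total count |C(F_5)_aff| = 4.


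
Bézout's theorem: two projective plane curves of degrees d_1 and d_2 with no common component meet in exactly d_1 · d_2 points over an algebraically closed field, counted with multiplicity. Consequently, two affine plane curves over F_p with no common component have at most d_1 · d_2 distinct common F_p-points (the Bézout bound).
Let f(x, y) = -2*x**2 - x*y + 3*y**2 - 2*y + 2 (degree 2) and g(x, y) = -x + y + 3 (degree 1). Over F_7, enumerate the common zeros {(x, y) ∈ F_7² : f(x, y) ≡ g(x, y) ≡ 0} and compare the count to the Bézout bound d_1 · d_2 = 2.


Common zeros: {(0, 4)}; count = 1; Bézout bound = 2.

deg(f) = 2, deg(g) = 1, so Bézout bound = 2.
Scan x ∈ F_7. For each x, list the y ∈ F_7 with f(x, y) ≡ 0 and those with g(x, y) ≡ 0 (mod 7); the common zeros in that column are the intersection.
  x = 0: f ≡ 0 at y ∈ {4, 6}; g ≡ 0 at y ∈ {4}; common: {4}.
  x = 1: f ≡ 0 at y ∈ {0, 1}; g ≡ 0 at y ∈ {5}; common: ∅.
  x = 2: f ≡ 0 at y ∈ {1, 5}; g ≡ 0 at y ∈ {6}; common: ∅.
  x = 3: f ≡ 0 at y ∈ {2}; g ≡ 0 at y ∈ {0}; common: ∅.
  x = 4: f ≡ 0 at y ∈ {3, 6}; g ≡ 0 at y ∈ {1}; common: ∅.
  x = 5: f ≡ 0 at y ∈ {3, 4}; g ≡ 0 at y ∈ {2}; common: ∅.
  x = 6: f ≡ 0 at y ∈ {0, 5}; g ≡ 0 at y ∈ {3}; common: ∅.
Collecting: common zeros = {(0, 4)}, so the count is 1.
Comparison with the Bézout bound: 1 ≤ 2 = deg(f)·deg(g), as expected for curves with no common component (the affine F_7-count falls short of the bound because intersections may lie at infinity, over extension fields, or carry multiplicity).


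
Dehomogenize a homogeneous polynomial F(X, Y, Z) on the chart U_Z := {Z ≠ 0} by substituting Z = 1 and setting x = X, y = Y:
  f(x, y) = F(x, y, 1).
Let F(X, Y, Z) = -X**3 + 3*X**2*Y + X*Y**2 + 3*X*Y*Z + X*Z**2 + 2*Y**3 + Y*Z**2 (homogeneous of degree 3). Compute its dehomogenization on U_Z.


f(x, y) = -x**3 + 3*x**2*y + x*y**2 + 3*x*y + x + 2*y**3 + y

On U_Z we set Z = 1. Each monomial c·X^i·Y^j·Z^k in F becomes c·x^i·y^j·1^k = c·x^i·y^j.
Substituting Z = 1: F(X, Y, 1) = -x**3 + 3*x**2*y + x*y**2 + 3*x*y + x + 2*y**3 + y.
Note: deg(f) ≤ deg(F) = 3; strict inequality happens when F is divisible by Z (lost terms).


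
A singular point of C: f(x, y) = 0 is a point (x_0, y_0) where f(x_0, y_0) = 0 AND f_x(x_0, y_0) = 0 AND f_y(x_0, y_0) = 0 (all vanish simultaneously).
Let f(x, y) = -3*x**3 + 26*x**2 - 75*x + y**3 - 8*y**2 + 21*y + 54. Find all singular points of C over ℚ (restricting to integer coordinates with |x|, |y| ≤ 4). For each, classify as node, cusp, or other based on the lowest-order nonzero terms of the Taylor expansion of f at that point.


Singular points: {(3, 3)}; classification: node.

Compute partial derivatives:
  f_x = -9*x**2 + 52*x - 75.
  f_y = 3*y**2 - 16*y + 21.
Scan x_0 ∈ {−4, ..., 4}. For each x_0, f_y(x_0, y) is a polynomial in y; find its integer roots y ∈ {−4, ..., 4}, then test f_x and f at those candidates.
  x = -4: f_y(-4, y) = 3*y**2 - 16*y + 21; vanishes at y ∈ {3}. (-4, 3): f_x = -427 ≠ 0.
  x = -3: f_y(-3, y) = 3*y**2 - 16*y + 21; vanishes at y ∈ {3}. (-3, 3): f_x = -312 ≠ 0.
  x = -2: f_y(-2, y) = 3*y**2 - 16*y + 21; vanishes at y ∈ {3}. (-2, 3): f_x = -215 ≠ 0.
  x = -1: f_y(-1, y) = 3*y**2 - 16*y + 21; vanishes at y ∈ {3}. (-1, 3): f_x = -136 ≠ 0.
  x = 0: f_y(0, y) = 3*y**2 - 16*y + 21; vanishes at y ∈ {3}. (0, 3): f_x = -75 ≠ 0.
  x = 1: f_y(1, y) = 3*y**2 - 16*y + 21; vanishes at y ∈ {3}. (1, 3): f_x = -32 ≠ 0.
  x = 2: f_y(2, y) = 3*y**2 - 16*y + 21; vanishes at y ∈ {3}. (2, 3): f_x = -7 ≠ 0.
  x = 3: f_y(3, y) = 3*y**2 - 16*y + 21; vanishes at y ∈ {3}. (3, 3): f_x = 0, f = 0 — SINGULAR.
  x = 4: f_y(4, y) = 3*y**2 - 16*y + 21; vanishes at y ∈ {3}. (4, 3): f_x = -11 ≠ 0.
Only singular point on the grid: (3, 3).
Classify: substitute x = 3 + u, y = 3 + v and expand: f = -3*u**3 - u**2 + v**3 + v**2.
No constant or linear terms (consistent with a singular point). Quadratic part: -u**2 + v**2. Cubic part: -3*u**3 + v**3.
The quadratic part v**2 - u**2 = (v − u)(v + u) splits into two distinct linear factors, so there are two distinct tangent lines y − 3 = ±(x − 3) — this is a node (ordinary double point).
Classification: node.


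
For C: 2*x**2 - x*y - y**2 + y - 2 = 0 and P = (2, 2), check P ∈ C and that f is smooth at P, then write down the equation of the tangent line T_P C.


Tangent line at P: 6*x - 5*y - 2 = 0.

Step 1: f(2, 2) = 0, so P lies on C.
Step 2: partial derivatives
  f_x(x, y) = 4*x - y, f_y(x, y) = -x - 2*y + 1.
  f_x(P) = 6, f_y(P) = -5 (gradient nonzero, so P is smooth).
Step 3: tangent line at P: 6·(x − 2) + -5·(y − 2) = 0.
Expanding: 6*x - 5*y - 2 = 0.


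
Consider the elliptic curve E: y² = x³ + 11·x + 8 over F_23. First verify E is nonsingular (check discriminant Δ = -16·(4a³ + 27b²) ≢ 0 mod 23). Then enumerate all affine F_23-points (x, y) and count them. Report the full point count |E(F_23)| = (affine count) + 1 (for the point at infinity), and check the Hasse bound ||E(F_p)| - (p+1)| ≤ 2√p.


Affine points = {(0, 10), (0, 13), (4, 1), (4, 22), (5, 2), (5, 21), (9, 10), (9, 13), (13, 5), (13, 18), (14, 10), (14, 13), (15, 11), (15, 12), (16, 5), (16, 18), (17, 5), (17, 18), (18, 9), (18, 14), (21, 1), (21, 22)}; affine count = 22; |E(F_23)| = 23.

Discriminant check: Δ ∝ 4a³ + 27b² = 4·11³ + 27·8² = 4·1331 + 27·64 ≡ 14 (mod 23). Nonzero ⇒ E is nonsingular.
For each x ∈ F_23, compute rhs = x³ + 11·x + 8 mod 23, then count y ∈ F_23 with y² ≡ rhs.
  x = 0: rhs = 8, matching y values: 10, 13 (2 points).
  x = 1: rhs = 20, matching y values: none (0 points).
  x = 2: rhs = 15, matching y values: none (0 points).
  x = 3: rhs = 22, matching y values: none (0 points).
  x = 4: rhs = 1, matching y values: 1, 22 (2 points).
  x = 5: rhs = 4, matching y values: 2, 21 (2 points).
  x = 6: rhs = 14, matching y values: none (0 points).
  x = 7: rhs = 14, matching y values: none (0 points).
  x = 8: rhs = 10, matching y values: none (0 points).
  x = 9: rhs = 8, matching y values: 10, 13 (2 points).
  x = 10: rhs = 14, matching y values: none (0 points).
  x = 11: rhs = 11, matching y values: none (0 points).
  x = 12: rhs = 5, matching y values: none (0 points).
  x = 13: rhs = 2, matching y values: 5, 18 (2 points).
  x = 14: rhs = 8, matching y values: 10, 13 (2 points).
  x = 15: rhs = 6, matching y values: 11, 12 (2 points).
  x = 16: rhs = 2, matching y values: 5, 18 (2 points).
  x = 17: rhs = 2, matching y values: 5, 18 (2 points).
  x = 18: rhs = 12, matching y values: 9, 14 (2 points).
  x = 19: rhs = 15, matching y values: none (0 points).
  x = 20: rhs = 17, matching y values: none (0 points).
  x = 21: rhs = 1, matching y values: 1, 22 (2 points).
  x = 22: rhs = 19, matching y values: none (0 points).
Total affine count: 22.
Full point count |E(F_23)| = 22 + 1 = 23.
Hasse bound: |23 − (23+1)| = |-1| = 1 ≤ 2√23 ≈ 9.5917 ✓.
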